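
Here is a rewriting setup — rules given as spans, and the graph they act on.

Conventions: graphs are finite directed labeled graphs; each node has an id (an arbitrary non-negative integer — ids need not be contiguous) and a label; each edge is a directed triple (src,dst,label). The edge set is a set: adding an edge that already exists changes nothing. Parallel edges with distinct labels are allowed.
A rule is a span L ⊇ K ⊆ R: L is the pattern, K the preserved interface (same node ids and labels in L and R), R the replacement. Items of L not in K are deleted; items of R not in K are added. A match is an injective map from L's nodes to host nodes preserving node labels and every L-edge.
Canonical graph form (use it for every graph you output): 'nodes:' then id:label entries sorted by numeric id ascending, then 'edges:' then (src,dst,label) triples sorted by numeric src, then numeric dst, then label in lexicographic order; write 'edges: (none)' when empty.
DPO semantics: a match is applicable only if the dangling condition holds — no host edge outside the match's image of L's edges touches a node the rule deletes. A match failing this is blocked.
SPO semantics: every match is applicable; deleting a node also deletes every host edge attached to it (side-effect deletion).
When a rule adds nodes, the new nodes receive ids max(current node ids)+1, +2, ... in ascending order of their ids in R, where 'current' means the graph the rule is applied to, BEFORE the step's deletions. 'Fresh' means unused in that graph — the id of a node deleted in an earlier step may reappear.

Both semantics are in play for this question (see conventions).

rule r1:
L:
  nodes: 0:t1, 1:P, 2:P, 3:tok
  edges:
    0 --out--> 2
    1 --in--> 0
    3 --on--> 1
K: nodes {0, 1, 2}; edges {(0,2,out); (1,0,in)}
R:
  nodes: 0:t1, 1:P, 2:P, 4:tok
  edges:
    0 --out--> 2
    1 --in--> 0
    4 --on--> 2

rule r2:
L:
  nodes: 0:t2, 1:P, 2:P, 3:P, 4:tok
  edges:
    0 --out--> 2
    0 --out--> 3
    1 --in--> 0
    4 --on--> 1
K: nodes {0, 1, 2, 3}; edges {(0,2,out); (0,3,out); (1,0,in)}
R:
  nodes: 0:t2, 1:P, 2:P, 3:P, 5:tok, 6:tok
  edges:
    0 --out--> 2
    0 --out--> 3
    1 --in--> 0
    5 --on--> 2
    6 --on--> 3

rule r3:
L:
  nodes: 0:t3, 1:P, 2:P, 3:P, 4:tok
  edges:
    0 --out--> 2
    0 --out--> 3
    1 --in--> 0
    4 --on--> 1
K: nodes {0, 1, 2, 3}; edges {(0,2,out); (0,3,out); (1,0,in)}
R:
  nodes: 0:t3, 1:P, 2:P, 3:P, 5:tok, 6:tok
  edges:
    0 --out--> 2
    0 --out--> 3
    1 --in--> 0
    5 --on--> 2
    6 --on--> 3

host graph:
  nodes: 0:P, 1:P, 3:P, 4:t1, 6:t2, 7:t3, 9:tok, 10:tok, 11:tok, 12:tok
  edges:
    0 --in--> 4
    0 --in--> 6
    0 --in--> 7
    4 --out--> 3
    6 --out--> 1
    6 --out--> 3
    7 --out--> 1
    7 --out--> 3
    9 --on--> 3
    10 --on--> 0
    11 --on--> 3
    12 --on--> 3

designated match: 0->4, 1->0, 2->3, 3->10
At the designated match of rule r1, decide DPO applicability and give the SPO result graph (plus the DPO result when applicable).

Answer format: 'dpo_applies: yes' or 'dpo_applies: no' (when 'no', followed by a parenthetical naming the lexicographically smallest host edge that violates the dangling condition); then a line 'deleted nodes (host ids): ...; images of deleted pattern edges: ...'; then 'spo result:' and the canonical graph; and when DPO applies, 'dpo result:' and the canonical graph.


dpo_applies: yes
deleted nodes (host ids): 10; images of deleted pattern edges: (10,0,on)
spo result:
nodes: 0:P, 1:P, 3:P, 4:t1, 6:t2, 7:t3, 9:tok, 11:tok, 12:tok, 13:tok
edges: (0,4,in); (0,6,in); (0,7,in); (4,3,out); (6,1,out); (6,3,out); (7,1,out); (7,3,out); (9,3,on); (11,3,on); (12,3,on); (13,3,on)
dpo result:
nodes: 0:P, 1:P, 3:P, 4:t1, 6:t2, 7:t3, 9:tok, 11:tok, 12:tok, 13:tok
edges: (0,4,in); (0,6,in); (0,7,in); (4,3,out); (6,1,out); (6,3,out); (7,1,out); (7,3,out); (9,3,on); (11,3,on); (12,3,on); (13,3,on)


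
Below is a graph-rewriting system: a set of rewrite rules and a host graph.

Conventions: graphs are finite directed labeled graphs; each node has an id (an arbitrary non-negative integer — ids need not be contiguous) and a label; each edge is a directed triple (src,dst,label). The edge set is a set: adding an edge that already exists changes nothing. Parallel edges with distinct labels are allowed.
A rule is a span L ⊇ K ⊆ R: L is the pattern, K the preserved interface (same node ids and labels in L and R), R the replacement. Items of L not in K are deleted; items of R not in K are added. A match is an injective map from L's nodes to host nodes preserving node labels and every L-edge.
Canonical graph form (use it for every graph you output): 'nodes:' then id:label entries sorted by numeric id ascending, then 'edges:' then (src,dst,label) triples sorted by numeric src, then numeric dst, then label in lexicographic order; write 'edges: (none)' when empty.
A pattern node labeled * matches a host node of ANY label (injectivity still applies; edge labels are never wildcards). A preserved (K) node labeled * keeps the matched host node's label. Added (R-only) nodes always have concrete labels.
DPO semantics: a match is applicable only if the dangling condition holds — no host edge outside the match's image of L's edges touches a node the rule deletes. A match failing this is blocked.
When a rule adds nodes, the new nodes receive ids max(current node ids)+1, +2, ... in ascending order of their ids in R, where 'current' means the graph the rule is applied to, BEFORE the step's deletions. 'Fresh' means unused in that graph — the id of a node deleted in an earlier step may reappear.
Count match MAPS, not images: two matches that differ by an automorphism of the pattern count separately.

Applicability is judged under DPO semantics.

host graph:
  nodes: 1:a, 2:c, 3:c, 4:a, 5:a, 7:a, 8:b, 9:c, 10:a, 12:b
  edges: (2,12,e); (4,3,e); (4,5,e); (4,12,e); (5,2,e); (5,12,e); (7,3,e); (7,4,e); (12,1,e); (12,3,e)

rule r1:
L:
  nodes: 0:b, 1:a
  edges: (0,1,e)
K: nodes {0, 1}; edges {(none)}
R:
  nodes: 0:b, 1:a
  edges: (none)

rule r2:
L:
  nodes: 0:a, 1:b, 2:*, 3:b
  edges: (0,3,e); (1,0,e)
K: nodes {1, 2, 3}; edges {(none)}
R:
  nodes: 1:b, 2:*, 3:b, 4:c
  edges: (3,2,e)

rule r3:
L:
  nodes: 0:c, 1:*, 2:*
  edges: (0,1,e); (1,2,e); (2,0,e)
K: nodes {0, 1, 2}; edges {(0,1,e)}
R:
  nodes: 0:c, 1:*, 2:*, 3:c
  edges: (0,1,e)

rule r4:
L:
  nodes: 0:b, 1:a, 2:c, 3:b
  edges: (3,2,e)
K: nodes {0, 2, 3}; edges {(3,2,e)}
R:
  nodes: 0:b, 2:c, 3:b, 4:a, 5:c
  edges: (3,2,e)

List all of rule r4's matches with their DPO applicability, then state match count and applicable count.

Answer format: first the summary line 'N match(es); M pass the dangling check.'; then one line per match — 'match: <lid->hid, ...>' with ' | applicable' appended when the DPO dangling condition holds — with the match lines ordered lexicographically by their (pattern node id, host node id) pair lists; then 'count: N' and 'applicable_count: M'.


5 match(es); 1 pass the dangling check.
match: 0->8, 1->1, 2->3, 3->12
match: 0->8, 1->4, 2->3, 3->12
match: 0->8, 1->5, 2->3, 3->12
match: 0->8, 1->7, 2->3, 3->12
match: 0->8, 1->10, 2->3, 3->12 | applicable
count: 5
applicable_count: 1


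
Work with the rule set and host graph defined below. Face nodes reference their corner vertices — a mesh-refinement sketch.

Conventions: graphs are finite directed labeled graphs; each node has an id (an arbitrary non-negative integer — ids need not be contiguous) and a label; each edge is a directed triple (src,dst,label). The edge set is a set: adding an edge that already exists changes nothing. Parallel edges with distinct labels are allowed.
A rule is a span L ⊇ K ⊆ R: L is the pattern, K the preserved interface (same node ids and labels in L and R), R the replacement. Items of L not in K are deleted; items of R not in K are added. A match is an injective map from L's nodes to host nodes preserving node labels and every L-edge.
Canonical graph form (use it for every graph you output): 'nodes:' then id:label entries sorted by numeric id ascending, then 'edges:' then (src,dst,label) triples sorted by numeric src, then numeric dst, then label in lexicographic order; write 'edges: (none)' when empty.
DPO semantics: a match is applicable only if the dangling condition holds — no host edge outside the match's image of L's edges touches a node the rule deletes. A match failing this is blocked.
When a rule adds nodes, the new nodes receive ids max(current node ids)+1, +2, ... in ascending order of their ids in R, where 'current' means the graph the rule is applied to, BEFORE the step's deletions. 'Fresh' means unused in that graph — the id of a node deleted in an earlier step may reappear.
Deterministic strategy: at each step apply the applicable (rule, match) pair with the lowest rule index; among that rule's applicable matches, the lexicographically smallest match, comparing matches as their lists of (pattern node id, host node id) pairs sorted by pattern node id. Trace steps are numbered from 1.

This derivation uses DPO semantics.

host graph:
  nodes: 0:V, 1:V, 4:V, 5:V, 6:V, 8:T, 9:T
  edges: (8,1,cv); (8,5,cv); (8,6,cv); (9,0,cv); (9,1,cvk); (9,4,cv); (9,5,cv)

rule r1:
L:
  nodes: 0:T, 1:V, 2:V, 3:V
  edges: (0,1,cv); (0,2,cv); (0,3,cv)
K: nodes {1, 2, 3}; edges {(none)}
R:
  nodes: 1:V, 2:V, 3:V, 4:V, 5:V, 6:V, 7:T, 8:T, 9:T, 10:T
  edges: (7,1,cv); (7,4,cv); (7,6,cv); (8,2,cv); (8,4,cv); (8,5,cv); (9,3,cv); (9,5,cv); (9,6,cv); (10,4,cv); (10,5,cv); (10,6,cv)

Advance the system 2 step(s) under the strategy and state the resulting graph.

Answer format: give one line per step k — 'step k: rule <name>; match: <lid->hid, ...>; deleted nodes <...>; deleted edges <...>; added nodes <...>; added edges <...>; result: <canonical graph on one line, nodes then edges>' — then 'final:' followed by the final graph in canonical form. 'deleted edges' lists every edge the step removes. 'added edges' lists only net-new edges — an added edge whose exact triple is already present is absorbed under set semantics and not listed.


step 1: rule r1; match: 0->8, 1->1, 2->5, 3->6; deleted nodes 8; deleted edges (8,1,cv); (8,5,cv); (8,6,cv); added nodes 10, 11, 12, 13, 14, 15, 16; added edges (13,1,cv); (13,10,cv); (13,12,cv); (14,5,cv); (14,10,cv); (14,11,cv); (15,6,cv); (15,11,cv); (15,12,cv); (16,10,cv); (16,11,cv); (16,12,cv); result: nodes: 0:V, 1:V, 4:V, 5:V, 6:V, 9:T, 10:V, 11:V, 12:V, 13:T, 14:T, 15:T, 16:T edges: (9,0,cv); (9,1,cvk); (9,4,cv); (9,5,cv); (13,1,cv); (13,10,cv); (13,12,cv); (14,5,cv); (14,10,cv); (14,11,cv); (15,6,cv); (15,11,cv); (15,12,cv); (16,10,cv); (16,11,cv); (16,12,cv)
step 2: rule r1; match: 0->13, 1->1, 2->10, 3->12; deleted nodes 13; deleted edges (13,1,cv); (13,10,cv); (13,12,cv); added nodes 17, 18, 19, 20, 21, 22, 23; added edges (20,1,cv); (20,17,cv); (20,19,cv); (21,10,cv); (21,17,cv); (21,18,cv); (22,12,cv); (22,18,cv); (22,19,cv); (23,17,cv); (23,18,cv); (23,19,cv); result: nodes: 0:V, 1:V, 4:V, 5:V, 6:V, 9:T, 10:V, 11:V, 12:V, 14:T, 15:T, 16:T, 17:V, 18:V, 19:V, 20:T, 21:T, 22:T, 23:T edges: (9,0,cv); (9,1,cvk); (9,4,cv); (9,5,cv); (14,5,cv); (14,10,cv); (14,11,cv); (15,6,cv); (15,11,cv); (15,12,cv); (16,10,cv); (16,11,cv); (16,12,cv); (20,1,cv); (20,17,cv); (20,19,cv); (21,10,cv); (21,17,cv); (21,18,cv); (22,12,cv); (22,18,cv); (22,19,cv); (23,17,cv); (23,18,cv); (23,19,cv)
final:
nodes: 0:V, 1:V, 4:V, 5:V, 6:V, 9:T, 10:V, 11:V, 12:V, 14:T, 15:T, 16:T, 17:V, 18:V, 19:V, 20:T, 21:T, 22:T, 23:T
edges: (9,0,cv); (9,1,cvk); (9,4,cv); (9,5,cv); (14,5,cv); (14,10,cv); (14,11,cv); (15,6,cv); (15,11,cv); (15,12,cv); (16,10,cv); (16,11,cv); (16,12,cv); (20,1,cv); (20,17,cv); (20,19,cv); (21,10,cv); (21,17,cv); (21,18,cv); (22,12,cv); (22,18,cv); (22,19,cv); (23,17,cv); (23,18,cv); (23,19,cv)


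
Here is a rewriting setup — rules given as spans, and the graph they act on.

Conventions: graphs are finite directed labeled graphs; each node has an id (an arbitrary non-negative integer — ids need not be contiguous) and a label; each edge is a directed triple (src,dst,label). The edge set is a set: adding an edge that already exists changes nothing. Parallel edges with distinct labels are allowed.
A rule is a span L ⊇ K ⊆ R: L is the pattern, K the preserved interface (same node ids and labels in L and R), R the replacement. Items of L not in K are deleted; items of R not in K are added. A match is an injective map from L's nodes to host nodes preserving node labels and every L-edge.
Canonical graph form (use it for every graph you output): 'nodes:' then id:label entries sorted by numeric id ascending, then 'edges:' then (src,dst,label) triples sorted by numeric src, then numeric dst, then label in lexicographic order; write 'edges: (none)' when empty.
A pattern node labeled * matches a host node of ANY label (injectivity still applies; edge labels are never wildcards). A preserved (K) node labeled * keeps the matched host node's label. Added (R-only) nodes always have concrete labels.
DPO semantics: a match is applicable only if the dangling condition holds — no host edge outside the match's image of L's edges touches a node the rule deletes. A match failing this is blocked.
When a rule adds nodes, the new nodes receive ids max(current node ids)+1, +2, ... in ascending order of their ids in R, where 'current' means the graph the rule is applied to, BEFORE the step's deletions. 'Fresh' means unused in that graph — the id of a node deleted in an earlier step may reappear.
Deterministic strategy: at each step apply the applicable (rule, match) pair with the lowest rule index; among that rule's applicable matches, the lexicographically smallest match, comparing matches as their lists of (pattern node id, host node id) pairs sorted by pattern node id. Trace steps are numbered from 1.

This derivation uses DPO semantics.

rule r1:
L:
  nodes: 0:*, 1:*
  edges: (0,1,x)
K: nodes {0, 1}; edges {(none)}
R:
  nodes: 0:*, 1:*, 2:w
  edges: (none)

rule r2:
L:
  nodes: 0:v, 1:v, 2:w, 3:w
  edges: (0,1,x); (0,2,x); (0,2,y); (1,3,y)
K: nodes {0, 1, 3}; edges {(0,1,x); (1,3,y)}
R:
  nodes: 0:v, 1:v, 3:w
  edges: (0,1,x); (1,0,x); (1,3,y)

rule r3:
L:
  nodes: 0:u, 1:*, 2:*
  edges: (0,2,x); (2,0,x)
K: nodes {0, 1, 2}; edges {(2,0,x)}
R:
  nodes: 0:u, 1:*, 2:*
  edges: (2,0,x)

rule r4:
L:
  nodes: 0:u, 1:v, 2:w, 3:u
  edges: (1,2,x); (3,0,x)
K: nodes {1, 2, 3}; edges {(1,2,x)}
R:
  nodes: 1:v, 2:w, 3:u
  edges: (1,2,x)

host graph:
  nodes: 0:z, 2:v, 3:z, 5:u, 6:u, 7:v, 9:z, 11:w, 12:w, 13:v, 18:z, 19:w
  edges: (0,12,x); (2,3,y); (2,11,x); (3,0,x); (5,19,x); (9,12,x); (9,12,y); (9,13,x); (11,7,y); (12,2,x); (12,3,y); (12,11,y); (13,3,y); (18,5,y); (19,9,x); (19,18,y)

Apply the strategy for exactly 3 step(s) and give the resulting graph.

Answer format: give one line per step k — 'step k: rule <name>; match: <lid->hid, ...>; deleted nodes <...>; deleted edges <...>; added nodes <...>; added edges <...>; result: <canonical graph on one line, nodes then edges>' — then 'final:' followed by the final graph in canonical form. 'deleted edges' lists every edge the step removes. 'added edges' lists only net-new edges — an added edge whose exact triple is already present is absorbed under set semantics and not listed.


step 1: rule r1; match: 0->0, 1->12; deleted nodes (none); deleted edges (0,12,x); added nodes 20; added edges (none); result: nodes: 0:z, 2:v, 3:z, 5:u, 6:u, 7:v, 9:z, 11:w, 12:w, 13:v, 18:z, 19:w, 20:w edges: (2,3,y); (2,11,x); (3,0,x); (5,19,x); (9,12,x); (9,12,y); (9,13,x); (11,7,y); (12,2,x); (12,3,y); (12,11,y); (13,3,y); (18,5,y); (19,9,x); (19,18,y)
step 2: rule r1; match: 0->2, 1->11; deleted nodes (none); deleted edges (2,11,x); added nodes 21; added edges (none); result: nodes: 0:z, 2:v, 3:z, 5:u, 6:u, 7:v, 9:z, 11:w, 12:w, 13:v, 18:z, 19:w, 20:w, 21:w edges: (2,3,y); (3,0,x); (5,19,x); (9,12,x); (9,12,y); (9,13,x); (11,7,y); (12,2,x); (12,3,y); (12,11,y); (13,3,y); (18,5,y); (19,9,x); (19,18,y)
step 3: rule r1; match: 0->3, 1->0; deleted nodes (none); deleted edges (3,0,x); added nodes 22; added edges (none); result: nodes: 0:z, 2:v, 3:z, 5:u, 6:u, 7:v, 9:z, 11:w, 12:w, 13:v, 18:z, 19:w, 20:w, 21:w, 22:w edges: (2,3,y); (5,19,x); (9,12,x); (9,12,y); (9,13,x); (11,7,y); (12,2,x); (12,3,y); (12,11,y); (13,3,y); (18,5,y); (19,9,x); (19,18,y)
final:
nodes: 0:z, 2:v, 3:z, 5:u, 6:u, 7:v, 9:z, 11:w, 12:w, 13:v, 18:z, 19:w, 20:w, 21:w, 22:w
edges: (2,3,y); (5,19,x); (9,12,x); (9,12,y); (9,13,x); (11,7,y); (12,2,x); (12,3,y); (12,11,y); (13,3,y); (18,5,y); (19,9,x); (19,18,y)


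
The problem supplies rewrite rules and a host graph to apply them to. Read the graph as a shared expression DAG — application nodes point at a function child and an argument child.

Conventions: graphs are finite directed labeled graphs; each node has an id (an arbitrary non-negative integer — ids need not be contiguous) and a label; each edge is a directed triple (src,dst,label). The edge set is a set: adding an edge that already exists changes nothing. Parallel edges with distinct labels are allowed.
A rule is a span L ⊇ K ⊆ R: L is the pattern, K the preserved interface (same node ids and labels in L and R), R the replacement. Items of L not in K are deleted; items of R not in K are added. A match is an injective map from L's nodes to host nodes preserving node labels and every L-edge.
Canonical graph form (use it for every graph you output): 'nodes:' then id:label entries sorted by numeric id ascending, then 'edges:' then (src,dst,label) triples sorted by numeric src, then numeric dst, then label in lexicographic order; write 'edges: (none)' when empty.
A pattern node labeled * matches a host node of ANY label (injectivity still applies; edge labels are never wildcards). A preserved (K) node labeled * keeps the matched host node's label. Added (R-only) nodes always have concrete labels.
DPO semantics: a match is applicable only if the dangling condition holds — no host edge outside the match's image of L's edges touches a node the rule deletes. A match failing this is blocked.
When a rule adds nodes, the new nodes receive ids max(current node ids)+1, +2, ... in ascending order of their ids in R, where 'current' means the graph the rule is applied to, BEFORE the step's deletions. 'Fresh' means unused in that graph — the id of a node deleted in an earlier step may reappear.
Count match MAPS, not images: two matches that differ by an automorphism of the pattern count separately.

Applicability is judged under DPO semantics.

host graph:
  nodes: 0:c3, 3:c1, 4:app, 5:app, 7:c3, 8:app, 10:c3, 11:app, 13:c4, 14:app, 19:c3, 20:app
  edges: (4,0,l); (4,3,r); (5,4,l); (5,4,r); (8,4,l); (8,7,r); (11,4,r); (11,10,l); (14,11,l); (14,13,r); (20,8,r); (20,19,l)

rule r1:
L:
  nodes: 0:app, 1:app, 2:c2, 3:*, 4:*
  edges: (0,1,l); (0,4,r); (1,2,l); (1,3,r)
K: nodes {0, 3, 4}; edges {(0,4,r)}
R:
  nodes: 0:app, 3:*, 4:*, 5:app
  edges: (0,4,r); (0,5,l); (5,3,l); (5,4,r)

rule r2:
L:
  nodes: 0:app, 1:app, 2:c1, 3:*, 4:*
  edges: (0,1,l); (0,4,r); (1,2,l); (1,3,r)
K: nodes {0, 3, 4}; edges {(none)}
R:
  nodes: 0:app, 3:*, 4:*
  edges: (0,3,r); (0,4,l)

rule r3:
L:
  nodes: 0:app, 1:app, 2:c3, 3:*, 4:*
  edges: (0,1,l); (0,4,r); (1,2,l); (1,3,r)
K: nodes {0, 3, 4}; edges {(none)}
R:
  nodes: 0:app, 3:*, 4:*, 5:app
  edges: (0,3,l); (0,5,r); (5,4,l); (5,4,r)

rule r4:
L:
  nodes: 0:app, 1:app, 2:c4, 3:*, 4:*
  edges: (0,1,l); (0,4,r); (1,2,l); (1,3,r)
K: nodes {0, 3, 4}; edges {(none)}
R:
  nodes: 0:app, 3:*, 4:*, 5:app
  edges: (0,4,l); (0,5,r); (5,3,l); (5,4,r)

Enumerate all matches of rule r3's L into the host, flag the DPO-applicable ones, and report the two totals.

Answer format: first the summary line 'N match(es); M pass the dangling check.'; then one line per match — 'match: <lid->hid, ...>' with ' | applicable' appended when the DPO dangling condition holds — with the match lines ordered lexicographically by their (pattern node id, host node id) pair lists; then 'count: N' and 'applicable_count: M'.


2 match(es); 1 pass the dangling check.
match: 0->8, 1->4, 2->0, 3->3, 4->7
match: 0->14, 1->11, 2->10, 3->4, 4->13 | applicable
count: 2
applicable_count: 1


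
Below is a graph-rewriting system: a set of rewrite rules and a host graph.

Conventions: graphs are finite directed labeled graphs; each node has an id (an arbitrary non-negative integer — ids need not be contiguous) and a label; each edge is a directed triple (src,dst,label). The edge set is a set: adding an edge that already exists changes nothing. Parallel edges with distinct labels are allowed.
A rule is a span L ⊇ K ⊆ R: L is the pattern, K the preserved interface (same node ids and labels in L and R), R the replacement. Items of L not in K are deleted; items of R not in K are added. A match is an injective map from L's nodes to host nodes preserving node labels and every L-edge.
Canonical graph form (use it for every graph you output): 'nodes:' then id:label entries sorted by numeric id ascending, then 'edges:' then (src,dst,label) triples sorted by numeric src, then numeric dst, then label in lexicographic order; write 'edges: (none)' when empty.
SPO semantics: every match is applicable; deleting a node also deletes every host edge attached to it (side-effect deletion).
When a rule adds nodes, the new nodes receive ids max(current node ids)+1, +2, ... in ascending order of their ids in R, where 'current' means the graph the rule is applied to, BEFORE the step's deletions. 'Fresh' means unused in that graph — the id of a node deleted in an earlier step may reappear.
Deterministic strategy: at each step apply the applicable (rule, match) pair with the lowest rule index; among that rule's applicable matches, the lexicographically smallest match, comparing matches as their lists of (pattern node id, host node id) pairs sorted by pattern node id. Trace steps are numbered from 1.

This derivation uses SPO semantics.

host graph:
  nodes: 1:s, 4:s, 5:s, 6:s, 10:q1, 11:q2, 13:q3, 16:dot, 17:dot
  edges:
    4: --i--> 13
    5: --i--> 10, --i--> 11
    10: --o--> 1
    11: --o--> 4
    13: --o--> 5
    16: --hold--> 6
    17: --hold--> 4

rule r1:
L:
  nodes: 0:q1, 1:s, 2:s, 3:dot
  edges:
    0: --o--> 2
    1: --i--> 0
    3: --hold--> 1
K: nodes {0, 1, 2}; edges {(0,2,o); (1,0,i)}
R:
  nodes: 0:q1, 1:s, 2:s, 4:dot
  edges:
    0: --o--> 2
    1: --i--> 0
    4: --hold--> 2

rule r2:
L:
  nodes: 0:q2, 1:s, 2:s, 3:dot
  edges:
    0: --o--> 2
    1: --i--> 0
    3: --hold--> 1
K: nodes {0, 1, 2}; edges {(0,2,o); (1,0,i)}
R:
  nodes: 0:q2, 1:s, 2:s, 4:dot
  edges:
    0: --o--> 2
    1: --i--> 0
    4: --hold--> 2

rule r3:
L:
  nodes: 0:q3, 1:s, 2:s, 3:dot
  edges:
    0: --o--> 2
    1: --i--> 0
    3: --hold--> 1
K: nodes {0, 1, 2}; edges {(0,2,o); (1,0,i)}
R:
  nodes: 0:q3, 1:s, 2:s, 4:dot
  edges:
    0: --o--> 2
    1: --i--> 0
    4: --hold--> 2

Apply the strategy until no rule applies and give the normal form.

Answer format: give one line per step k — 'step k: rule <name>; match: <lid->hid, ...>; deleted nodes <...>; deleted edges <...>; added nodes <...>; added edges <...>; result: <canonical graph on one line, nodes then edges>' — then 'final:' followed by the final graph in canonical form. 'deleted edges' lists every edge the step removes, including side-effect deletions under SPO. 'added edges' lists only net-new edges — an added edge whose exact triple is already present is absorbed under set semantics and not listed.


step 1: rule r3; match: 0->13, 1->4, 2->5, 3->17; deleted nodes 17; deleted edges (17,4,hold); added nodes 18; added edges (18,5,hold); result: nodes: 1:s, 4:s, 5:s, 6:s, 10:q1, 11:q2, 13:q3, 16:dot, 18:dot edges: (4,13,i); (5,10,i); (5,11,i); (10,1,o); (11,4,o); (13,5,o); (16,6,hold); (18,5,hold)
step 2: rule r1; match: 0->10, 1->5, 2->1, 3->18; deleted nodes 18; deleted edges (18,5,hold); added nodes 19; added edges (19,1,hold); result: nodes: 1:s, 4:s, 5:s, 6:s, 10:q1, 11:q2, 13:q3, 16:dot, 19:dot edges: (4,13,i); (5,10,i); (5,11,i); (10,1,o); (11,4,o); (13,5,o); (16,6,hold); (19,1,hold)
final:
nodes: 1:s, 4:s, 5:s, 6:s, 10:q1, 11:q2, 13:q3, 16:dot, 19:dot
edges: (4,13,i); (5,10,i); (5,11,i); (10,1,o); (11,4,o); (13,5,o); (16,6,hold); (19,1,hold)


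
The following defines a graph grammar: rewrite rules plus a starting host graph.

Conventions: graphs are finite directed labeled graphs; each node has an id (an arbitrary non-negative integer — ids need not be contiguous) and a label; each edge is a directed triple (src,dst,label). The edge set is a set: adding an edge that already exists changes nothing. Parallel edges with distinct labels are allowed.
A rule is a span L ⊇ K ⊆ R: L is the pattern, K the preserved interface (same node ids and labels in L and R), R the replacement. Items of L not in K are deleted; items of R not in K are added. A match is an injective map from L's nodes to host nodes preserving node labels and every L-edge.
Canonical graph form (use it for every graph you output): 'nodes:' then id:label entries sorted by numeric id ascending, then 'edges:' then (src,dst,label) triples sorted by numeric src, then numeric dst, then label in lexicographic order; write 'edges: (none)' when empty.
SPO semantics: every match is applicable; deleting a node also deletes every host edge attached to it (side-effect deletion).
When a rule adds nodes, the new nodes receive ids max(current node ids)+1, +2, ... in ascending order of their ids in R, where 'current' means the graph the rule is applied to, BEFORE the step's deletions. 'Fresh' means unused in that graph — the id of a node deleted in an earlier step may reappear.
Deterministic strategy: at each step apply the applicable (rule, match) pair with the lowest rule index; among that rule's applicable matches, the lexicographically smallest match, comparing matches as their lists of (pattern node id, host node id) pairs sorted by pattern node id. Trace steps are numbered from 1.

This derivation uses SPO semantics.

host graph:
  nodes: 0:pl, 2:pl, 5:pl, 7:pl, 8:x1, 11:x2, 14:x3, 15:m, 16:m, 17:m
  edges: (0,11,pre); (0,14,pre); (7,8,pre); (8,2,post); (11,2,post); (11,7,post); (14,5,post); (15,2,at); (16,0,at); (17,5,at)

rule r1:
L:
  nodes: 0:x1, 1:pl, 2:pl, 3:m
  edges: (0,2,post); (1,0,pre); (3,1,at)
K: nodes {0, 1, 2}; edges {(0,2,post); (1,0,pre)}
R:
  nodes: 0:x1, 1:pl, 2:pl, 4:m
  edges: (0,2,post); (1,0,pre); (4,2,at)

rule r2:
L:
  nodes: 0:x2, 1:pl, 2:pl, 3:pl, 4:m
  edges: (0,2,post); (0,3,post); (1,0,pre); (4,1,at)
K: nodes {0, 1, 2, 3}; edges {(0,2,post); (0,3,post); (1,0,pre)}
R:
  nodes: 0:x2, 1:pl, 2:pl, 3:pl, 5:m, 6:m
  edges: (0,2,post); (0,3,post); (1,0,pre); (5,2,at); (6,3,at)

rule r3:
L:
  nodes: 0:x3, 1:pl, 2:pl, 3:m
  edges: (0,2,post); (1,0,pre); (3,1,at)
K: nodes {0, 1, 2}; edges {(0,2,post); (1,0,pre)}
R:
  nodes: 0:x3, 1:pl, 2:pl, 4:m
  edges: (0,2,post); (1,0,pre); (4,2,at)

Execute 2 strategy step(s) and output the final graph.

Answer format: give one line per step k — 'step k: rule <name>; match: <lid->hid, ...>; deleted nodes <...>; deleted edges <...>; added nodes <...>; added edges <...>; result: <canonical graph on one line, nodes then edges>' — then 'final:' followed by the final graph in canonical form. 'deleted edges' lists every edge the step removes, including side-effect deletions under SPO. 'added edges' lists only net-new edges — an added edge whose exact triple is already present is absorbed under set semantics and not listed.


step 1: rule r2; match: 0->11, 1->0, 2->2, 3->7, 4->16; deleted nodes 16; deleted edges (16,0,at); added nodes 18, 19; added edges (18,2,at); (19,7,at); result: nodes: 0:pl, 2:pl, 5:pl, 7:pl, 8:x1, 11:x2, 14:x3, 15:m, 17:m, 18:m, 19:m edges: (0,11,pre); (0,14,pre); (7,8,pre); (8,2,post); (11,2,post); (11,7,post); (14,5,post); (15,2,at); (17,5,at); (18,2,at); (19,7,at)
step 2: rule r1; match: 0->8, 1->7, 2->2, 3->19; deleted nodes 19; deleted edges (19,7,at); added nodes 20; added edges (20,2,at); result: nodes: 0:pl, 2:pl, 5:pl, 7:pl, 8:x1, 11:x2, 14:x3, 15:m, 17:m, 18:m, 20:m edges: (0,11,pre); (0,14,pre); (7,8,pre); (8,2,post); (11,2,post); (11,7,post); (14,5,post); (15,2,at); (17,5,at); (18,2,at); (20,2,at)
final:
nodes: 0:pl, 2:pl, 5:pl, 7:pl, 8:x1, 11:x2, 14:x3, 15:m, 17:m, 18:m, 20:m
edges: (0,11,pre); (0,14,pre); (7,8,pre); (8,2,post); (11,2,post); (11,7,post); (14,5,post); (15,2,at); (17,5,at); (18,2,at); (20,2,at)


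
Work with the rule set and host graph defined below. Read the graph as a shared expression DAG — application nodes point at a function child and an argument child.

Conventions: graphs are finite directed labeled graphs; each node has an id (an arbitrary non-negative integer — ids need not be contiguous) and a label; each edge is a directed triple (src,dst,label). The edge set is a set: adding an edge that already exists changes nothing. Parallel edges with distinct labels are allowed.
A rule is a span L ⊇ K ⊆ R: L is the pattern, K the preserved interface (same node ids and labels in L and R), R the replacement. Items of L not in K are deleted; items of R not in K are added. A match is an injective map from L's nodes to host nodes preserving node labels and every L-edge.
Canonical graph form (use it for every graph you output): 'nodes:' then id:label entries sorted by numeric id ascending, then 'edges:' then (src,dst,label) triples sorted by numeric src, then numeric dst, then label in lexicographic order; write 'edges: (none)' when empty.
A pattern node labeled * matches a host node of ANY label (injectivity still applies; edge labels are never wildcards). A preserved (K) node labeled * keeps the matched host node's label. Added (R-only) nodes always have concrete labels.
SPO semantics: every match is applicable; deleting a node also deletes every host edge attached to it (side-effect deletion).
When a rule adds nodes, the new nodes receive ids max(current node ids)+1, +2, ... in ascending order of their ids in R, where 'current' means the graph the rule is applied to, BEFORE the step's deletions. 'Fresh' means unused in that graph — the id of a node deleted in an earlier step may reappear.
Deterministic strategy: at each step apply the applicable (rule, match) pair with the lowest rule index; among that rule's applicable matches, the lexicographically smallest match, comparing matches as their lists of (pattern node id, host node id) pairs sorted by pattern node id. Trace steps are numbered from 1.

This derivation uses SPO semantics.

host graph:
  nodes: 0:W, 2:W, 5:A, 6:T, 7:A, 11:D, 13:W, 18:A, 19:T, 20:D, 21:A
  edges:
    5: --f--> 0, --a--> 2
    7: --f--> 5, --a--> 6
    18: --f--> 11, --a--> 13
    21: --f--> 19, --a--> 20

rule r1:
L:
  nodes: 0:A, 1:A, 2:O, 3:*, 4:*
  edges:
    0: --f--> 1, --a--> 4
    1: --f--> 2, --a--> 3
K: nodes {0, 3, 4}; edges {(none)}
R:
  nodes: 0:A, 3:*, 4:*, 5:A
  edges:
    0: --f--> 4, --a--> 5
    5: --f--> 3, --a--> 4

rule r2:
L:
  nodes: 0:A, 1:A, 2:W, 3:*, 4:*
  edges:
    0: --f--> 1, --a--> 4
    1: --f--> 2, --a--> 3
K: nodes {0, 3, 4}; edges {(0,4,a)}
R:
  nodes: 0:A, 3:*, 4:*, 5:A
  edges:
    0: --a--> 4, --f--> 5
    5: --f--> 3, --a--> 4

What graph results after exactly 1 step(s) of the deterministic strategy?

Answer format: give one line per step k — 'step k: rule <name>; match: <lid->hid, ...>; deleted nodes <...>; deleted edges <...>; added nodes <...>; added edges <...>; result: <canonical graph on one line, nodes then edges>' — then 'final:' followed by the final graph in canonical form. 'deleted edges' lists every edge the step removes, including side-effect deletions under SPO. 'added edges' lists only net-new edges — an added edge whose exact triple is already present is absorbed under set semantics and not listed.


step 1: rule r2; match: 0->7, 1->5, 2->0, 3->2, 4->6; deleted nodes 0, 5; deleted edges (5,0,f); (5,2,a); (7,5,f); added nodes 22; added edges (7,22,f); (22,2,f); (22,6,a); result: nodes: 2:W, 6:T, 7:A, 11:D, 13:W, 18:A, 19:T, 20:D, 21:A, 22:A edges: (7,6,a); (7,22,f); (18,11,f); (18,13,a); (21,19,f); (21,20,a); (22,2,f); (22,6,a)
final:
nodes: 2:W, 6:T, 7:A, 11:D, 13:W, 18:A, 19:T, 20:D, 21:A, 22:A
edges: (7,6,a); (7,22,f); (18,11,f); (18,13,a); (21,19,f); (21,20,a); (22,2,f); (22,6,a)


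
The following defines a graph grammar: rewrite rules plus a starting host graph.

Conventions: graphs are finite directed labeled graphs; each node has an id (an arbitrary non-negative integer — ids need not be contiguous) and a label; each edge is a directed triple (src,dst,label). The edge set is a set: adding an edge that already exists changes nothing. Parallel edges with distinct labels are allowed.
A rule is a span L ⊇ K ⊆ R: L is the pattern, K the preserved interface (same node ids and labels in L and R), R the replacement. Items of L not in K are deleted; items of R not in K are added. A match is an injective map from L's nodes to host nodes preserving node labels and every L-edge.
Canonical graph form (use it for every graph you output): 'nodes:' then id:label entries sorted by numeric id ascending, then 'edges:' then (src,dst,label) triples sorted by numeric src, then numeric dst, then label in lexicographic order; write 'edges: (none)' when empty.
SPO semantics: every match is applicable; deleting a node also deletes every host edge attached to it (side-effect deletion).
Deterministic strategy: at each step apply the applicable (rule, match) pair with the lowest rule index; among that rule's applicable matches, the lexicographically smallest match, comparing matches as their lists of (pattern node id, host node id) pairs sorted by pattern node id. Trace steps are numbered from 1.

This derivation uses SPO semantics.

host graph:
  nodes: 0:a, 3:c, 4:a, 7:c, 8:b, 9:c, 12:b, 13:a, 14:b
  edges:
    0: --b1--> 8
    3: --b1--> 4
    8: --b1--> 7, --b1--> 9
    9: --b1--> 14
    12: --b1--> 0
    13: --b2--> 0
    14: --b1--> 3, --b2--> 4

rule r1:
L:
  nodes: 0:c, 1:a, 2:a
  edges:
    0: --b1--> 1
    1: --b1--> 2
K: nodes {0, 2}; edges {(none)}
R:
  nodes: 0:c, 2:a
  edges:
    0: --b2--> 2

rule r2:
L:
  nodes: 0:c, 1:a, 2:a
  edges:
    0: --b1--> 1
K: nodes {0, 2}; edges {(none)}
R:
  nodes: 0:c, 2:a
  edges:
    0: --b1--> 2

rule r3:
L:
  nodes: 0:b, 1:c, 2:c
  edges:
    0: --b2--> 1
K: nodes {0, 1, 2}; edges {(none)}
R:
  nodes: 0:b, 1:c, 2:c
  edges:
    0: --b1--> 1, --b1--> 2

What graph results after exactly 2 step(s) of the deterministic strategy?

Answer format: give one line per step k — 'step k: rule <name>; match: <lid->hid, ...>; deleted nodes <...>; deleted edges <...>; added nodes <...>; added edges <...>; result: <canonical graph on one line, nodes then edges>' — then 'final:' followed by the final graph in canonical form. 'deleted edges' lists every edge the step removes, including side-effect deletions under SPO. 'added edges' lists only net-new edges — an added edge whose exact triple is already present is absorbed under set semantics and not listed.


step 1: rule r2; match: 0->3, 1->4, 2->0; deleted nodes 4; deleted edges (3,4,b1); (14,4,b2); added nodes (none); added edges (3,0,b1); result: nodes: 0:a, 3:c, 7:c, 8:b, 9:c, 12:b, 13:a, 14:b edges: (0,8,b1); (3,0,b1); (8,7,b1); (8,9,b1); (9,14,b1); (12,0,b1); (13,0,b2); (14,3,b1)
step 2: rule r2; match: 0->3, 1->0, 2->13; deleted nodes 0; deleted edges (0,8,b1); (3,0,b1); (12,0,b1); (13,0,b2); added nodes (none); added edges (3,13,b1); result: nodes: 3:c, 7:c, 8:b, 9:c, 12:b, 13:a, 14:b edges: (3,13,b1); (8,7,b1); (8,9,b1); (9,14,b1); (14,3,b1)
final:
nodes: 3:c, 7:c, 8:b, 9:c, 12:b, 13:a, 14:b
edges: (3,13,b1); (8,7,b1); (8,9,b1); (9,14,b1); (14,3,b1)


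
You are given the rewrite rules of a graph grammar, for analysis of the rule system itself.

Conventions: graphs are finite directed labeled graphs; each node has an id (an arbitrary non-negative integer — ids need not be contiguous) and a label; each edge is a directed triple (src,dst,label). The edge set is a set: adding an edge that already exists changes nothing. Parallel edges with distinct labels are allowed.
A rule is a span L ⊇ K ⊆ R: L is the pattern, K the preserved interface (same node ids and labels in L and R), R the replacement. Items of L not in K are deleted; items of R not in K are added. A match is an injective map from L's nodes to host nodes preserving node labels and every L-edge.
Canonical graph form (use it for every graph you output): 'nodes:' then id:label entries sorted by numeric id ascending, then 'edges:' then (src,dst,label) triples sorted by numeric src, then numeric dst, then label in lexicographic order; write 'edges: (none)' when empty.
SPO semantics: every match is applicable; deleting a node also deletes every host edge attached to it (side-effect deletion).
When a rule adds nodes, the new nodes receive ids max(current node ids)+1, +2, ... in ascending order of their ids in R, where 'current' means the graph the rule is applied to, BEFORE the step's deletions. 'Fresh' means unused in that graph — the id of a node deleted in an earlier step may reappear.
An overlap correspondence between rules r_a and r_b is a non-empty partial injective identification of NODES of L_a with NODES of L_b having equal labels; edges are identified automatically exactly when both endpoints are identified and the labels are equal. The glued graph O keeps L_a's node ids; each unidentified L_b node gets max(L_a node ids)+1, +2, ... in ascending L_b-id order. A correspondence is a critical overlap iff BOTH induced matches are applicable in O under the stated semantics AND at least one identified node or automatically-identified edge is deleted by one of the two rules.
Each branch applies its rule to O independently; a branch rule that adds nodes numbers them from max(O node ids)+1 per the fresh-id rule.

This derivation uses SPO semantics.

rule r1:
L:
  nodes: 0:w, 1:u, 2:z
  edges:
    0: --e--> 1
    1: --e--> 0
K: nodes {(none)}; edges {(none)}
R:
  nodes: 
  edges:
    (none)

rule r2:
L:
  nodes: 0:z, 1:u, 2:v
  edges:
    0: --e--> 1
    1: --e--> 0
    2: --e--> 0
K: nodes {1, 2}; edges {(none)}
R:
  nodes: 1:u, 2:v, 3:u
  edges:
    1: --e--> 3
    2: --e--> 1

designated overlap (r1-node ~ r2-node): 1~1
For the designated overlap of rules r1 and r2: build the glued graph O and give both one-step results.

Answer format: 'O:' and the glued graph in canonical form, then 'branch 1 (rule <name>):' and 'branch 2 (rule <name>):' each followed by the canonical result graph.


O:
nodes: 0:w, 1:u, 2:z, 3:z, 4:v
edges: (0,1,e); (1,0,e); (1,3,e); (3,1,e); (4,3,e)
branch 1 (rule r1):
nodes: 3:z, 4:v
edges: (4,3,e)
branch 2 (rule r2):
nodes: 0:w, 1:u, 2:z, 4:v, 5:u
edges: (0,1,e); (1,0,e); (1,5,e); (4,1,e)


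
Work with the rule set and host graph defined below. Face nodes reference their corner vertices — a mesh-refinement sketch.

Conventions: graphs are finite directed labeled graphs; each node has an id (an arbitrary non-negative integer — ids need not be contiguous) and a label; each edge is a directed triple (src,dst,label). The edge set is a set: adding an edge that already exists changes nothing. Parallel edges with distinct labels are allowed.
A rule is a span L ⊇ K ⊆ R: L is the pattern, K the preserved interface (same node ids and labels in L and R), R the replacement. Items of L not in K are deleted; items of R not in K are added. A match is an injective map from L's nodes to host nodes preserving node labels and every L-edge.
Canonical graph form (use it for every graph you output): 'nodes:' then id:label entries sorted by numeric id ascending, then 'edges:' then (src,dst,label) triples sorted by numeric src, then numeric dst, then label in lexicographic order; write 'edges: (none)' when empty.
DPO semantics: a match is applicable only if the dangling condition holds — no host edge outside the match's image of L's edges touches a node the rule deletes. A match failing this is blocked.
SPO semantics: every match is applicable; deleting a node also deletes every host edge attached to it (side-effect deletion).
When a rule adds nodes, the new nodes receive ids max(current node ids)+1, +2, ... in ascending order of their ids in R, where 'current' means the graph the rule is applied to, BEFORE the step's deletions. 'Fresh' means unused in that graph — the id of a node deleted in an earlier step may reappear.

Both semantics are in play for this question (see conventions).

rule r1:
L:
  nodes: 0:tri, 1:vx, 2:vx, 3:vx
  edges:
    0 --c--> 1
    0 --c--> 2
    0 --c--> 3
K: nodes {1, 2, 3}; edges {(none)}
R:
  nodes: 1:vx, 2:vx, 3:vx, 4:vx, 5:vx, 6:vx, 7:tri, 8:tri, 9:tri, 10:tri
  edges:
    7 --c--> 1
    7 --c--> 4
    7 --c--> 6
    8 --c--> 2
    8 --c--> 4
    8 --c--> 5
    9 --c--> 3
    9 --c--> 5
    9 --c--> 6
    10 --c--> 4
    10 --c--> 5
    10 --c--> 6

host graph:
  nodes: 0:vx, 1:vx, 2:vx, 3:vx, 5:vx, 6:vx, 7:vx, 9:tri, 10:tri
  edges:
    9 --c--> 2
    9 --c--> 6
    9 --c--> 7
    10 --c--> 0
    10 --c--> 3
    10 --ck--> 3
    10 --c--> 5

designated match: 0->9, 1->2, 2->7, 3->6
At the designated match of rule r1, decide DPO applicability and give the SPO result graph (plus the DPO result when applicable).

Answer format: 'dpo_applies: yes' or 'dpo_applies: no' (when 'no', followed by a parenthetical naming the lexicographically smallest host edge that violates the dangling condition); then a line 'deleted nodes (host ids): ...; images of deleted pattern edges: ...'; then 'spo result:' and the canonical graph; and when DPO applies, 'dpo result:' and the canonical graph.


dpo_applies: yes
deleted nodes (host ids): 9; images of deleted pattern edges: (9,2,c); (9,6,c); (9,7,c)
spo result:
nodes: 0:vx, 1:vx, 2:vx, 3:vx, 5:vx, 6:vx, 7:vx, 10:tri, 11:vx, 12:vx, 13:vx, 14:tri, 15:tri, 16:tri, 17:tri
edges: (10,0,c); (10,3,c); (10,3,ck); (10,5,c); (14,2,c); (14,11,c); (14,13,c); (15,7,c); (15,11,c); (15,12,c); (16,6,c); (16,12,c); (16,13,c); (17,11,c); (17,12,c); (17,13,c)
dpo result:
nodes: 0:vx, 1:vx, 2:vx, 3:vx, 5:vx, 6:vx, 7:vx, 10:tri, 11:vx, 12:vx, 13:vx, 14:tri, 15:tri, 16:tri, 17:tri
edges: (10,0,c); (10,3,c); (10,3,ck); (10,5,c); (14,2,c); (14,11,c); (14,13,c); (15,7,c); (15,11,c); (15,12,c); (16,6,c); (16,12,c); (16,13,c); (17,11,c); (17,12,c); (17,13,c)
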